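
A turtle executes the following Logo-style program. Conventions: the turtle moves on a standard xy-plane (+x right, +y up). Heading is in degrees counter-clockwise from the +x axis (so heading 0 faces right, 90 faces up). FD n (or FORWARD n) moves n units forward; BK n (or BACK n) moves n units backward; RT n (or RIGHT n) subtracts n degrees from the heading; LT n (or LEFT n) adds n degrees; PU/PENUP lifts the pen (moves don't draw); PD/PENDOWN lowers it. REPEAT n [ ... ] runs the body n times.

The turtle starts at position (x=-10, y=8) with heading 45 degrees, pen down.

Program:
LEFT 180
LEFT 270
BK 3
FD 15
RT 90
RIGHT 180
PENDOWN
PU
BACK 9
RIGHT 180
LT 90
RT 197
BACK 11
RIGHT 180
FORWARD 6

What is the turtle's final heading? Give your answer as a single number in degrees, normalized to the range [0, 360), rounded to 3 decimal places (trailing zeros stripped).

Executing turtle program step by step:
Start: pos=(-10,8), heading=45, pen down
LT 180: heading 45 -> 225
LT 270: heading 225 -> 135
BK 3: (-10,8) -> (-7.879,5.879) [heading=135, draw]
FD 15: (-7.879,5.879) -> (-18.485,16.485) [heading=135, draw]
RT 90: heading 135 -> 45
RT 180: heading 45 -> 225
PD: pen down
PU: pen up
BK 9: (-18.485,16.485) -> (-12.121,22.849) [heading=225, move]
RT 180: heading 225 -> 45
LT 90: heading 45 -> 135
RT 197: heading 135 -> 298
BK 11: (-12.121,22.849) -> (-17.286,32.562) [heading=298, move]
RT 180: heading 298 -> 118
FD 6: (-17.286,32.562) -> (-20.102,37.859) [heading=118, move]
Final: pos=(-20.102,37.859), heading=118, 2 segment(s) drawn

Answer: 118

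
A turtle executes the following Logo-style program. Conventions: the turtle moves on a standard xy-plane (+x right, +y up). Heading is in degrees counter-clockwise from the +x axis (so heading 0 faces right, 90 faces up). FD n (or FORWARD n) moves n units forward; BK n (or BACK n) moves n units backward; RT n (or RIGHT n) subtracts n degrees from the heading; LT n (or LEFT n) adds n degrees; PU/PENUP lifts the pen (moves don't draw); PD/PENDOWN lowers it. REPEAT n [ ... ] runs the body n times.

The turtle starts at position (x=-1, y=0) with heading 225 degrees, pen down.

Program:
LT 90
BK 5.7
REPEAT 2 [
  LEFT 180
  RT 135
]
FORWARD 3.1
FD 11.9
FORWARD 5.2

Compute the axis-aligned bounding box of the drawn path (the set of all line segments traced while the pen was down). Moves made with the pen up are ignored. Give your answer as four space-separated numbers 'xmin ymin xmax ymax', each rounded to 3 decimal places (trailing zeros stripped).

Executing turtle program step by step:
Start: pos=(-1,0), heading=225, pen down
LT 90: heading 225 -> 315
BK 5.7: (-1,0) -> (-5.031,4.031) [heading=315, draw]
REPEAT 2 [
  -- iteration 1/2 --
  LT 180: heading 315 -> 135
  RT 135: heading 135 -> 0
  -- iteration 2/2 --
  LT 180: heading 0 -> 180
  RT 135: heading 180 -> 45
]
FD 3.1: (-5.031,4.031) -> (-2.838,6.223) [heading=45, draw]
FD 11.9: (-2.838,6.223) -> (5.576,14.637) [heading=45, draw]
FD 5.2: (5.576,14.637) -> (9.253,18.314) [heading=45, draw]
Final: pos=(9.253,18.314), heading=45, 4 segment(s) drawn

Segment endpoints: x in {-5.031, -2.838, -1, 5.576, 9.253}, y in {0, 4.031, 6.223, 14.637, 18.314}
xmin=-5.031, ymin=0, xmax=9.253, ymax=18.314

Answer: -5.031 0 9.253 18.314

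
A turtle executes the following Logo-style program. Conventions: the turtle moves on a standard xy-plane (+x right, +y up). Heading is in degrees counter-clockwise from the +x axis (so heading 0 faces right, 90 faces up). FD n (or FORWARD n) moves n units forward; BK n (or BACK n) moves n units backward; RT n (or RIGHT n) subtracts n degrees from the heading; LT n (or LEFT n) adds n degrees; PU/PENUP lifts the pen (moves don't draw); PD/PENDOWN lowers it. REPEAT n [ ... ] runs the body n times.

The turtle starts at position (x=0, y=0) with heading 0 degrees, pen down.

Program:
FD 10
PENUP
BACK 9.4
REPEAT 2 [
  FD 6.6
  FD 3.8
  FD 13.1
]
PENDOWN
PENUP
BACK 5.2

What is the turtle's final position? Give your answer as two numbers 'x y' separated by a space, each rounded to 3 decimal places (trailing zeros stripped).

Executing turtle program step by step:
Start: pos=(0,0), heading=0, pen down
FD 10: (0,0) -> (10,0) [heading=0, draw]
PU: pen up
BK 9.4: (10,0) -> (0.6,0) [heading=0, move]
REPEAT 2 [
  -- iteration 1/2 --
  FD 6.6: (0.6,0) -> (7.2,0) [heading=0, move]
  FD 3.8: (7.2,0) -> (11,0) [heading=0, move]
  FD 13.1: (11,0) -> (24.1,0) [heading=0, move]
  -- iteration 2/2 --
  FD 6.6: (24.1,0) -> (30.7,0) [heading=0, move]
  FD 3.8: (30.7,0) -> (34.5,0) [heading=0, move]
  FD 13.1: (34.5,0) -> (47.6,0) [heading=0, move]
]
PD: pen down
PU: pen up
BK 5.2: (47.6,0) -> (42.4,0) [heading=0, move]
Final: pos=(42.4,0), heading=0, 1 segment(s) drawn

Answer: 42.4 0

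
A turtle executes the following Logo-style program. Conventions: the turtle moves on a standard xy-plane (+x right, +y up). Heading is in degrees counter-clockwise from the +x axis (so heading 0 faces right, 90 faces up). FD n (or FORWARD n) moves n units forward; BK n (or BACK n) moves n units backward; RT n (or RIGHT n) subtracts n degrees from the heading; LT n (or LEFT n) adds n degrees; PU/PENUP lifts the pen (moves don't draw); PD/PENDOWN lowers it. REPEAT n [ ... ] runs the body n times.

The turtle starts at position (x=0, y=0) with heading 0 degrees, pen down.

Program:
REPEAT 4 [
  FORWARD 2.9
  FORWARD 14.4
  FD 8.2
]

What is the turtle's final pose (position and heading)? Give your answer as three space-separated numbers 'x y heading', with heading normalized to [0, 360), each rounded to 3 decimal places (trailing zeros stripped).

Answer: 102 0 0

Derivation:
Executing turtle program step by step:
Start: pos=(0,0), heading=0, pen down
REPEAT 4 [
  -- iteration 1/4 --
  FD 2.9: (0,0) -> (2.9,0) [heading=0, draw]
  FD 14.4: (2.9,0) -> (17.3,0) [heading=0, draw]
  FD 8.2: (17.3,0) -> (25.5,0) [heading=0, draw]
  -- iteration 2/4 --
  FD 2.9: (25.5,0) -> (28.4,0) [heading=0, draw]
  FD 14.4: (28.4,0) -> (42.8,0) [heading=0, draw]
  FD 8.2: (42.8,0) -> (51,0) [heading=0, draw]
  -- iteration 3/4 --
  FD 2.9: (51,0) -> (53.9,0) [heading=0, draw]
  FD 14.4: (53.9,0) -> (68.3,0) [heading=0, draw]
  FD 8.2: (68.3,0) -> (76.5,0) [heading=0, draw]
  -- iteration 4/4 --
  FD 2.9: (76.5,0) -> (79.4,0) [heading=0, draw]
  FD 14.4: (79.4,0) -> (93.8,0) [heading=0, draw]
  FD 8.2: (93.8,0) -> (102,0) [heading=0, draw]
]
Final: pos=(102,0), heading=0, 12 segment(s) drawn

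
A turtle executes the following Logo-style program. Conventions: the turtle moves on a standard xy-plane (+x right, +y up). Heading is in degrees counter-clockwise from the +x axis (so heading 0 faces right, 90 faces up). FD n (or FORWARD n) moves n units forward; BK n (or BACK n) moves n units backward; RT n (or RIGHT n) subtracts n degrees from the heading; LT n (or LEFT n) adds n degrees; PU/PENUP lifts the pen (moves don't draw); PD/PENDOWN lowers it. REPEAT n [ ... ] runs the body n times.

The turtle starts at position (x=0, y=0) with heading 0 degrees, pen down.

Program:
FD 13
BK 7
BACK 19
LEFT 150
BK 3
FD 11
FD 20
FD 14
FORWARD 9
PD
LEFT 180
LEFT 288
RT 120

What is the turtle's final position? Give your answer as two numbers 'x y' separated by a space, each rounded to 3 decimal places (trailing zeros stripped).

Answer: -57.167 25.5

Derivation:
Executing turtle program step by step:
Start: pos=(0,0), heading=0, pen down
FD 13: (0,0) -> (13,0) [heading=0, draw]
BK 7: (13,0) -> (6,0) [heading=0, draw]
BK 19: (6,0) -> (-13,0) [heading=0, draw]
LT 150: heading 0 -> 150
BK 3: (-13,0) -> (-10.402,-1.5) [heading=150, draw]
FD 11: (-10.402,-1.5) -> (-19.928,4) [heading=150, draw]
FD 20: (-19.928,4) -> (-37.249,14) [heading=150, draw]
FD 14: (-37.249,14) -> (-49.373,21) [heading=150, draw]
FD 9: (-49.373,21) -> (-57.167,25.5) [heading=150, draw]
PD: pen down
LT 180: heading 150 -> 330
LT 288: heading 330 -> 258
RT 120: heading 258 -> 138
Final: pos=(-57.167,25.5), heading=138, 8 segment(s) drawn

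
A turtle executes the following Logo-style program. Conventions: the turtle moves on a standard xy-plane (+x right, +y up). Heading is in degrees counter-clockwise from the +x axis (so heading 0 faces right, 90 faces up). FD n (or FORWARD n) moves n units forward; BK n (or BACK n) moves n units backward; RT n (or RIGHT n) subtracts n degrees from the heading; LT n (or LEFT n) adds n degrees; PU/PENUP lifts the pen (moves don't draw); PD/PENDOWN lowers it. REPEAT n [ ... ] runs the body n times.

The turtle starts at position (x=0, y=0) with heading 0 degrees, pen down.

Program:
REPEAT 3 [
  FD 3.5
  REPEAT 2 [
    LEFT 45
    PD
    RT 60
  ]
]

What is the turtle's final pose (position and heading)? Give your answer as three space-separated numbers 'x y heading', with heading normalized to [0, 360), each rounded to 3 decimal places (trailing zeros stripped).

Executing turtle program step by step:
Start: pos=(0,0), heading=0, pen down
REPEAT 3 [
  -- iteration 1/3 --
  FD 3.5: (0,0) -> (3.5,0) [heading=0, draw]
  REPEAT 2 [
    -- iteration 1/2 --
    LT 45: heading 0 -> 45
    PD: pen down
    RT 60: heading 45 -> 345
    -- iteration 2/2 --
    LT 45: heading 345 -> 30
    PD: pen down
    RT 60: heading 30 -> 330
  ]
  -- iteration 2/3 --
  FD 3.5: (3.5,0) -> (6.531,-1.75) [heading=330, draw]
  REPEAT 2 [
    -- iteration 1/2 --
    LT 45: heading 330 -> 15
    PD: pen down
    RT 60: heading 15 -> 315
    -- iteration 2/2 --
    LT 45: heading 315 -> 0
    PD: pen down
    RT 60: heading 0 -> 300
  ]
  -- iteration 3/3 --
  FD 3.5: (6.531,-1.75) -> (8.281,-4.781) [heading=300, draw]
  REPEAT 2 [
    -- iteration 1/2 --
    LT 45: heading 300 -> 345
    PD: pen down
    RT 60: heading 345 -> 285
    -- iteration 2/2 --
    LT 45: heading 285 -> 330
    PD: pen down
    RT 60: heading 330 -> 270
  ]
]
Final: pos=(8.281,-4.781), heading=270, 3 segment(s) drawn

Answer: 8.281 -4.781 270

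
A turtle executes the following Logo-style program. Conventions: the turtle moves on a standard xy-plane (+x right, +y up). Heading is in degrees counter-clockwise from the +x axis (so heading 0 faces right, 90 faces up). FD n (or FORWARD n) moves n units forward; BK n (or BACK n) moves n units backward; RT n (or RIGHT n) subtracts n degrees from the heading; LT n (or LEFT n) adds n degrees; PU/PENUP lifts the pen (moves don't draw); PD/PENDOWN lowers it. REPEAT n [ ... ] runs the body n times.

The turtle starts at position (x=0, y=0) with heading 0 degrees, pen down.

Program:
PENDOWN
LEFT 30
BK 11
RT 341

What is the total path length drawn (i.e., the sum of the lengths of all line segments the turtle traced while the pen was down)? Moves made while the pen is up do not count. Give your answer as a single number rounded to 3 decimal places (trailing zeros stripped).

Answer: 11

Derivation:
Executing turtle program step by step:
Start: pos=(0,0), heading=0, pen down
PD: pen down
LT 30: heading 0 -> 30
BK 11: (0,0) -> (-9.526,-5.5) [heading=30, draw]
RT 341: heading 30 -> 49
Final: pos=(-9.526,-5.5), heading=49, 1 segment(s) drawn

Segment lengths:
  seg 1: (0,0) -> (-9.526,-5.5), length = 11
Total = 11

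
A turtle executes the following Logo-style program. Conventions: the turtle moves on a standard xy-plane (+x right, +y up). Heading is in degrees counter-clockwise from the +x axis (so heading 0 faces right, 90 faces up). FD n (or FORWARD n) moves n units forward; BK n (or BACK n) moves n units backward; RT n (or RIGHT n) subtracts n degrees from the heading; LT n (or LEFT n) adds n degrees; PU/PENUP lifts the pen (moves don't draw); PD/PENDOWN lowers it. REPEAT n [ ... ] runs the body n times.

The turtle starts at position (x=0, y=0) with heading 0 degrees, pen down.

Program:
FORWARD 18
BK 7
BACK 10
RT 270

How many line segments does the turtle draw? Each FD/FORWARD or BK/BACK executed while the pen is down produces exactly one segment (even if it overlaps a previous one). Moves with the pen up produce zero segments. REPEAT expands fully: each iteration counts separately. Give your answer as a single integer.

Answer: 3

Derivation:
Executing turtle program step by step:
Start: pos=(0,0), heading=0, pen down
FD 18: (0,0) -> (18,0) [heading=0, draw]
BK 7: (18,0) -> (11,0) [heading=0, draw]
BK 10: (11,0) -> (1,0) [heading=0, draw]
RT 270: heading 0 -> 90
Final: pos=(1,0), heading=90, 3 segment(s) drawn
Segments drawn: 3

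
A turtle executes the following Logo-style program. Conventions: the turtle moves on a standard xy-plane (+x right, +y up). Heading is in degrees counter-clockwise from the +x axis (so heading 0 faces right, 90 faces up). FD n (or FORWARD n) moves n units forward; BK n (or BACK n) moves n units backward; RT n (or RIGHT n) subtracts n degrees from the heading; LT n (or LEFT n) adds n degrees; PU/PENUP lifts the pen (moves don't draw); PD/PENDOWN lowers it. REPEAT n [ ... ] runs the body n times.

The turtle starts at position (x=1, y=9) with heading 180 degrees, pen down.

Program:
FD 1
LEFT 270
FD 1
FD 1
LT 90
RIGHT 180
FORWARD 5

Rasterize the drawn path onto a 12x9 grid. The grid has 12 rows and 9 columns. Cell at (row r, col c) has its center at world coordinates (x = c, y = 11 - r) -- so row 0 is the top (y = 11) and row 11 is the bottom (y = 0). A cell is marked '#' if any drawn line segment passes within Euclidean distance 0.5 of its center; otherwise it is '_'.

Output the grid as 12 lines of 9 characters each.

Answer: ######___
#________
##_______
_________
_________
_________
_________
_________
_________
_________
_________
_________

Derivation:
Segment 0: (1,9) -> (0,9)
Segment 1: (0,9) -> (0,10)
Segment 2: (0,10) -> (0,11)
Segment 3: (0,11) -> (5,11)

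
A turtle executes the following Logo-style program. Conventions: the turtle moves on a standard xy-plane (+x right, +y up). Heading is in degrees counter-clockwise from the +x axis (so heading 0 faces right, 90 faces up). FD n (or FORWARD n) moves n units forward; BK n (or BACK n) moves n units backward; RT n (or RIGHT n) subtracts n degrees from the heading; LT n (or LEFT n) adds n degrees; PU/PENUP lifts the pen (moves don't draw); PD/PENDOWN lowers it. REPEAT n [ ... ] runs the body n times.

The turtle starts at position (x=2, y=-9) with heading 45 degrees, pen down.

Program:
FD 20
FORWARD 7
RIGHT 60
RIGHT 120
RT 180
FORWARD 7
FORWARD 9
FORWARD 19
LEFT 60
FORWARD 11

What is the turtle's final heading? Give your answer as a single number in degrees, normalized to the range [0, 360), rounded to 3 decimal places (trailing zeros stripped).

Executing turtle program step by step:
Start: pos=(2,-9), heading=45, pen down
FD 20: (2,-9) -> (16.142,5.142) [heading=45, draw]
FD 7: (16.142,5.142) -> (21.092,10.092) [heading=45, draw]
RT 60: heading 45 -> 345
RT 120: heading 345 -> 225
RT 180: heading 225 -> 45
FD 7: (21.092,10.092) -> (26.042,15.042) [heading=45, draw]
FD 9: (26.042,15.042) -> (32.406,21.406) [heading=45, draw]
FD 19: (32.406,21.406) -> (45.841,34.841) [heading=45, draw]
LT 60: heading 45 -> 105
FD 11: (45.841,34.841) -> (42.994,45.466) [heading=105, draw]
Final: pos=(42.994,45.466), heading=105, 6 segment(s) drawn

Answer: 105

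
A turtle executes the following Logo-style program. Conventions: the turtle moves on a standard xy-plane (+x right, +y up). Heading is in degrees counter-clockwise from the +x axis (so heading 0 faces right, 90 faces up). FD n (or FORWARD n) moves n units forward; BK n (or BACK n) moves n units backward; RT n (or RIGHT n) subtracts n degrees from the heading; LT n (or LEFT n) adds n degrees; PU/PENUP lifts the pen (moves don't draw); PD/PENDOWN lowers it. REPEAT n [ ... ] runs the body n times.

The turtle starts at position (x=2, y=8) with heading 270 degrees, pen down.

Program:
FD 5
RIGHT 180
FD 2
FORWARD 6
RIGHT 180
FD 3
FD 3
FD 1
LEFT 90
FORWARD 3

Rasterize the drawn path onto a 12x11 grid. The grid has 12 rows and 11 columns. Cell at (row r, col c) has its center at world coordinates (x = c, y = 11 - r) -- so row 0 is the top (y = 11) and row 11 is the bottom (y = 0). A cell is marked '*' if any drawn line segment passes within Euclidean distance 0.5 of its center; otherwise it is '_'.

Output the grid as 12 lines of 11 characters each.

Segment 0: (2,8) -> (2,3)
Segment 1: (2,3) -> (2,5)
Segment 2: (2,5) -> (2,11)
Segment 3: (2,11) -> (2,8)
Segment 4: (2,8) -> (2,5)
Segment 5: (2,5) -> (2,4)
Segment 6: (2,4) -> (5,4)

Answer: __*________
__*________
__*________
__*________
__*________
__*________
__*________
__****_____
__*________
___________
___________
___________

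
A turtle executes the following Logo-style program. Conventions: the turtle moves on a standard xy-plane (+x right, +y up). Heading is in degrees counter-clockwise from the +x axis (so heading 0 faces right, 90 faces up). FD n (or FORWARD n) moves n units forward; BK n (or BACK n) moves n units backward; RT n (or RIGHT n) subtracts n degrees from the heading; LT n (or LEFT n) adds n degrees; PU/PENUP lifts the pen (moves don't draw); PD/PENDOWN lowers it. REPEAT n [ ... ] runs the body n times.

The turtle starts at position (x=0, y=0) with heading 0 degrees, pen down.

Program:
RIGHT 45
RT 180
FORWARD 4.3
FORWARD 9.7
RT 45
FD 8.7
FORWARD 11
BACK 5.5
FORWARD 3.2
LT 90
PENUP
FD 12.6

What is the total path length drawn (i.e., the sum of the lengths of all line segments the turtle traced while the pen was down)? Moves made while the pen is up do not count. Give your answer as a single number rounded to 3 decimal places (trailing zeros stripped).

Executing turtle program step by step:
Start: pos=(0,0), heading=0, pen down
RT 45: heading 0 -> 315
RT 180: heading 315 -> 135
FD 4.3: (0,0) -> (-3.041,3.041) [heading=135, draw]
FD 9.7: (-3.041,3.041) -> (-9.899,9.899) [heading=135, draw]
RT 45: heading 135 -> 90
FD 8.7: (-9.899,9.899) -> (-9.899,18.599) [heading=90, draw]
FD 11: (-9.899,18.599) -> (-9.899,29.599) [heading=90, draw]
BK 5.5: (-9.899,29.599) -> (-9.899,24.099) [heading=90, draw]
FD 3.2: (-9.899,24.099) -> (-9.899,27.299) [heading=90, draw]
LT 90: heading 90 -> 180
PU: pen up
FD 12.6: (-9.899,27.299) -> (-22.499,27.299) [heading=180, move]
Final: pos=(-22.499,27.299), heading=180, 6 segment(s) drawn

Segment lengths:
  seg 1: (0,0) -> (-3.041,3.041), length = 4.3
  seg 2: (-3.041,3.041) -> (-9.899,9.899), length = 9.7
  seg 3: (-9.899,9.899) -> (-9.899,18.599), length = 8.7
  seg 4: (-9.899,18.599) -> (-9.899,29.599), length = 11
  seg 5: (-9.899,29.599) -> (-9.899,24.099), length = 5.5
  seg 6: (-9.899,24.099) -> (-9.899,27.299), length = 3.2
Total = 42.4

Answer: 42.4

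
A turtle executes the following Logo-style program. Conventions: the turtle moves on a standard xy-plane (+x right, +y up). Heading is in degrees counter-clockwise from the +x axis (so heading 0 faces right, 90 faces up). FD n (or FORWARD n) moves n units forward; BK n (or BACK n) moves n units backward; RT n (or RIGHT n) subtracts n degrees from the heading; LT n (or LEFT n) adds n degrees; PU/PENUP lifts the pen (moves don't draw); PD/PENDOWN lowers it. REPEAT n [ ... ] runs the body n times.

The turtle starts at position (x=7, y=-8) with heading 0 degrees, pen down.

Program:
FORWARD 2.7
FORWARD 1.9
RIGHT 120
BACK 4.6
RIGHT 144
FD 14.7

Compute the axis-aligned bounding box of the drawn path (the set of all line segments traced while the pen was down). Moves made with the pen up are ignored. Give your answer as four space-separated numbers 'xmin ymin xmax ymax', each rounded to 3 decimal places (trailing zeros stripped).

Answer: 7 -8 13.9 10.603

Derivation:
Executing turtle program step by step:
Start: pos=(7,-8), heading=0, pen down
FD 2.7: (7,-8) -> (9.7,-8) [heading=0, draw]
FD 1.9: (9.7,-8) -> (11.6,-8) [heading=0, draw]
RT 120: heading 0 -> 240
BK 4.6: (11.6,-8) -> (13.9,-4.016) [heading=240, draw]
RT 144: heading 240 -> 96
FD 14.7: (13.9,-4.016) -> (12.363,10.603) [heading=96, draw]
Final: pos=(12.363,10.603), heading=96, 4 segment(s) drawn

Segment endpoints: x in {7, 9.7, 11.6, 12.363, 13.9}, y in {-8, -4.016, 10.603}
xmin=7, ymin=-8, xmax=13.9, ymax=10.603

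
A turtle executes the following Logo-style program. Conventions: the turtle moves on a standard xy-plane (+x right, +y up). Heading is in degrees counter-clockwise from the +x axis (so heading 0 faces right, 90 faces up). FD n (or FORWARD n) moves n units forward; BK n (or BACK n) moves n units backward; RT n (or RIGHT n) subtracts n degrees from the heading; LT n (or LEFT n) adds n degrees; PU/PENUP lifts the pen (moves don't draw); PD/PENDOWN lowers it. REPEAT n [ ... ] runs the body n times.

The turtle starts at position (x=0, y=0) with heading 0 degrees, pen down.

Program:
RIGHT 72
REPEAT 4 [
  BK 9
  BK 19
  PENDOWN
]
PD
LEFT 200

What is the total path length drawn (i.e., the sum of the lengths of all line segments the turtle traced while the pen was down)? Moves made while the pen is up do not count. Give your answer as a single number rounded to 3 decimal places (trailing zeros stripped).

Executing turtle program step by step:
Start: pos=(0,0), heading=0, pen down
RT 72: heading 0 -> 288
REPEAT 4 [
  -- iteration 1/4 --
  BK 9: (0,0) -> (-2.781,8.56) [heading=288, draw]
  BK 19: (-2.781,8.56) -> (-8.652,26.63) [heading=288, draw]
  PD: pen down
  -- iteration 2/4 --
  BK 9: (-8.652,26.63) -> (-11.434,35.189) [heading=288, draw]
  BK 19: (-11.434,35.189) -> (-17.305,53.259) [heading=288, draw]
  PD: pen down
  -- iteration 3/4 --
  BK 9: (-17.305,53.259) -> (-20.086,61.819) [heading=288, draw]
  BK 19: (-20.086,61.819) -> (-25.957,79.889) [heading=288, draw]
  PD: pen down
  -- iteration 4/4 --
  BK 9: (-25.957,79.889) -> (-28.739,88.448) [heading=288, draw]
  BK 19: (-28.739,88.448) -> (-34.61,106.518) [heading=288, draw]
  PD: pen down
]
PD: pen down
LT 200: heading 288 -> 128
Final: pos=(-34.61,106.518), heading=128, 8 segment(s) drawn

Segment lengths:
  seg 1: (0,0) -> (-2.781,8.56), length = 9
  seg 2: (-2.781,8.56) -> (-8.652,26.63), length = 19
  seg 3: (-8.652,26.63) -> (-11.434,35.189), length = 9
  seg 4: (-11.434,35.189) -> (-17.305,53.259), length = 19
  seg 5: (-17.305,53.259) -> (-20.086,61.819), length = 9
  seg 6: (-20.086,61.819) -> (-25.957,79.889), length = 19
  seg 7: (-25.957,79.889) -> (-28.739,88.448), length = 9
  seg 8: (-28.739,88.448) -> (-34.61,106.518), length = 19
Total = 112

Answer: 112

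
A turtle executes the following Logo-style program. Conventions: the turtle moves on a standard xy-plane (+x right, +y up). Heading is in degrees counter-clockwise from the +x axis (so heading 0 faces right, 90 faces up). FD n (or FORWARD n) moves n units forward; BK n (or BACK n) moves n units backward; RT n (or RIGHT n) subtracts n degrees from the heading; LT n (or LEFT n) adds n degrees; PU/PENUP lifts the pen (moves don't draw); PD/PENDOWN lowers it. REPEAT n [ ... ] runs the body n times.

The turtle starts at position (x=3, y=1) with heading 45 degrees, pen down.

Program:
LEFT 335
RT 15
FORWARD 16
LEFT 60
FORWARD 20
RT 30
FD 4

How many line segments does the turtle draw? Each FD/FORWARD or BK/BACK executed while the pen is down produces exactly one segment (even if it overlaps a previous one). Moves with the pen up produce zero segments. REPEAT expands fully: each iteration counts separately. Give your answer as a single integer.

Executing turtle program step by step:
Start: pos=(3,1), heading=45, pen down
LT 335: heading 45 -> 20
RT 15: heading 20 -> 5
FD 16: (3,1) -> (18.939,2.394) [heading=5, draw]
LT 60: heading 5 -> 65
FD 20: (18.939,2.394) -> (27.391,20.521) [heading=65, draw]
RT 30: heading 65 -> 35
FD 4: (27.391,20.521) -> (30.668,22.815) [heading=35, draw]
Final: pos=(30.668,22.815), heading=35, 3 segment(s) drawn
Segments drawn: 3

Answer: 3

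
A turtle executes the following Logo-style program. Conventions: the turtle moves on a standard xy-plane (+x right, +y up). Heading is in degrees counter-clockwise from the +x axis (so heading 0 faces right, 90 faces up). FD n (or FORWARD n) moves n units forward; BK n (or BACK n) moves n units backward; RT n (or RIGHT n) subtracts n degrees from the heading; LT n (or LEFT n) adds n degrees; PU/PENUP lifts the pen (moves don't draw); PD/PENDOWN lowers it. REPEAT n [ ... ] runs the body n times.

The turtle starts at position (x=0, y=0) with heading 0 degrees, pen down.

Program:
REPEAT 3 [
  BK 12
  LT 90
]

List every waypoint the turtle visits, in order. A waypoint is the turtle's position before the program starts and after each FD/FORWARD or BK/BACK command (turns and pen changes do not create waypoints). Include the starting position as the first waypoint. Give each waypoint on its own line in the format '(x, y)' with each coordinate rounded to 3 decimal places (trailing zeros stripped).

Answer: (0, 0)
(-12, 0)
(-12, -12)
(0, -12)

Derivation:
Executing turtle program step by step:
Start: pos=(0,0), heading=0, pen down
REPEAT 3 [
  -- iteration 1/3 --
  BK 12: (0,0) -> (-12,0) [heading=0, draw]
  LT 90: heading 0 -> 90
  -- iteration 2/3 --
  BK 12: (-12,0) -> (-12,-12) [heading=90, draw]
  LT 90: heading 90 -> 180
  -- iteration 3/3 --
  BK 12: (-12,-12) -> (0,-12) [heading=180, draw]
  LT 90: heading 180 -> 270
]
Final: pos=(0,-12), heading=270, 3 segment(s) drawn
Waypoints (4 total):
(0, 0)
(-12, 0)
(-12, -12)
(0, -12)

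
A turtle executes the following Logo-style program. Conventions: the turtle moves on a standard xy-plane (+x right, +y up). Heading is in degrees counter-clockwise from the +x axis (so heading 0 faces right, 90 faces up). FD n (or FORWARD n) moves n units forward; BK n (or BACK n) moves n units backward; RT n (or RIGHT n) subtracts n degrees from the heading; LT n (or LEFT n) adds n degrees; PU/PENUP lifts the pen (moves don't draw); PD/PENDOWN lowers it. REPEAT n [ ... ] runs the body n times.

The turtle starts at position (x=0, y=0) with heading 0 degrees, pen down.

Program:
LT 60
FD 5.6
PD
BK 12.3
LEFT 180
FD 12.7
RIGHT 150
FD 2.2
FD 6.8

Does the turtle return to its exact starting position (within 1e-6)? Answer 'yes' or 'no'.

Executing turtle program step by step:
Start: pos=(0,0), heading=0, pen down
LT 60: heading 0 -> 60
FD 5.6: (0,0) -> (2.8,4.85) [heading=60, draw]
PD: pen down
BK 12.3: (2.8,4.85) -> (-3.35,-5.802) [heading=60, draw]
LT 180: heading 60 -> 240
FD 12.7: (-3.35,-5.802) -> (-9.7,-16.801) [heading=240, draw]
RT 150: heading 240 -> 90
FD 2.2: (-9.7,-16.801) -> (-9.7,-14.601) [heading=90, draw]
FD 6.8: (-9.7,-14.601) -> (-9.7,-7.801) [heading=90, draw]
Final: pos=(-9.7,-7.801), heading=90, 5 segment(s) drawn

Start position: (0, 0)
Final position: (-9.7, -7.801)
Distance = 12.448; >= 1e-6 -> NOT closed

Answer: no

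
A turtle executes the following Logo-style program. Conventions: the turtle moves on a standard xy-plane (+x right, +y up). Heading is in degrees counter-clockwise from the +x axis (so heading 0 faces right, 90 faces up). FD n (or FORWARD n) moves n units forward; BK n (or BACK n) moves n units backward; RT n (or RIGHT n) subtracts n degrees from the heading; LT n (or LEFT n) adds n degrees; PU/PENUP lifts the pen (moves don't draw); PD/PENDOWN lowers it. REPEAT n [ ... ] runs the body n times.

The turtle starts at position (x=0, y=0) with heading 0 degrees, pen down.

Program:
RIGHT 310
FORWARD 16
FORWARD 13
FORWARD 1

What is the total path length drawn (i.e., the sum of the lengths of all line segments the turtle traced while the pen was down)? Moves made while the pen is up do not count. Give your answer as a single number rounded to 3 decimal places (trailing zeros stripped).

Answer: 30

Derivation:
Executing turtle program step by step:
Start: pos=(0,0), heading=0, pen down
RT 310: heading 0 -> 50
FD 16: (0,0) -> (10.285,12.257) [heading=50, draw]
FD 13: (10.285,12.257) -> (18.641,22.215) [heading=50, draw]
FD 1: (18.641,22.215) -> (19.284,22.981) [heading=50, draw]
Final: pos=(19.284,22.981), heading=50, 3 segment(s) drawn

Segment lengths:
  seg 1: (0,0) -> (10.285,12.257), length = 16
  seg 2: (10.285,12.257) -> (18.641,22.215), length = 13
  seg 3: (18.641,22.215) -> (19.284,22.981), length = 1
Total = 30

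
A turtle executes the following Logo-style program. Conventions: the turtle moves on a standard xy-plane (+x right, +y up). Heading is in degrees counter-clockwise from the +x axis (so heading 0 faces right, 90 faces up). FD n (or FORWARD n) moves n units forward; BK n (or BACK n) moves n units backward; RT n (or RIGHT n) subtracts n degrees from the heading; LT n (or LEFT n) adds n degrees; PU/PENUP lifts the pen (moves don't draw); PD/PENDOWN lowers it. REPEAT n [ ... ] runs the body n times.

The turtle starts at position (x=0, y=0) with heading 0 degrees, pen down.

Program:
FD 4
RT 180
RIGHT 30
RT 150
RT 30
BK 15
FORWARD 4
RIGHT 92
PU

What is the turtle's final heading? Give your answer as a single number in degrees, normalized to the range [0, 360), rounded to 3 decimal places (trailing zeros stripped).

Executing turtle program step by step:
Start: pos=(0,0), heading=0, pen down
FD 4: (0,0) -> (4,0) [heading=0, draw]
RT 180: heading 0 -> 180
RT 30: heading 180 -> 150
RT 150: heading 150 -> 0
RT 30: heading 0 -> 330
BK 15: (4,0) -> (-8.99,7.5) [heading=330, draw]
FD 4: (-8.99,7.5) -> (-5.526,5.5) [heading=330, draw]
RT 92: heading 330 -> 238
PU: pen up
Final: pos=(-5.526,5.5), heading=238, 3 segment(s) drawn

Answer: 238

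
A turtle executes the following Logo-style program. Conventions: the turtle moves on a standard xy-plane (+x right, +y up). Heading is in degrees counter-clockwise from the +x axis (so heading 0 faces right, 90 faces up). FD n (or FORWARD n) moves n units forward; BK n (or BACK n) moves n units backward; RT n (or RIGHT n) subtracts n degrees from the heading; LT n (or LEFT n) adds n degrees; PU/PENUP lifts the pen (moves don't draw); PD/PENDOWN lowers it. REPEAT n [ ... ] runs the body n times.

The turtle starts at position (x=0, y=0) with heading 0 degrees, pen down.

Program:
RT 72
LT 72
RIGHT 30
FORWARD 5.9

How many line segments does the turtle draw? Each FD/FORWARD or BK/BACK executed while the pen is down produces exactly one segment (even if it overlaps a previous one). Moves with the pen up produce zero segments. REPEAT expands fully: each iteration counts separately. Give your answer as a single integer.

Answer: 1

Derivation:
Executing turtle program step by step:
Start: pos=(0,0), heading=0, pen down
RT 72: heading 0 -> 288
LT 72: heading 288 -> 0
RT 30: heading 0 -> 330
FD 5.9: (0,0) -> (5.11,-2.95) [heading=330, draw]
Final: pos=(5.11,-2.95), heading=330, 1 segment(s) drawn
Segments drawn: 1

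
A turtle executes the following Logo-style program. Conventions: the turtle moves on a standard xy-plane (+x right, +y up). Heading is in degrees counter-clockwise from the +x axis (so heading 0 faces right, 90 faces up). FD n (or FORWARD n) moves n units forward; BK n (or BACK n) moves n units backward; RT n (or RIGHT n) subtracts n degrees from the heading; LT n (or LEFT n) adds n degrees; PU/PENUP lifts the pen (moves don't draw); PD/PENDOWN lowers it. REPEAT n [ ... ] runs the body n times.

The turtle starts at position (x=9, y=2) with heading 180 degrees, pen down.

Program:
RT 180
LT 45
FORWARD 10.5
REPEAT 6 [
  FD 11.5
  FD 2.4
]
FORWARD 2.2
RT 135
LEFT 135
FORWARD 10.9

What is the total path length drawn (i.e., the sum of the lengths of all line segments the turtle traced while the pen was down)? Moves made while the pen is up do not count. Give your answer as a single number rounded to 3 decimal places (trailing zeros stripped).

Executing turtle program step by step:
Start: pos=(9,2), heading=180, pen down
RT 180: heading 180 -> 0
LT 45: heading 0 -> 45
FD 10.5: (9,2) -> (16.425,9.425) [heading=45, draw]
REPEAT 6 [
  -- iteration 1/6 --
  FD 11.5: (16.425,9.425) -> (24.556,17.556) [heading=45, draw]
  FD 2.4: (24.556,17.556) -> (26.253,19.253) [heading=45, draw]
  -- iteration 2/6 --
  FD 11.5: (26.253,19.253) -> (34.385,27.385) [heading=45, draw]
  FD 2.4: (34.385,27.385) -> (36.082,29.082) [heading=45, draw]
  -- iteration 3/6 --
  FD 11.5: (36.082,29.082) -> (44.214,37.214) [heading=45, draw]
  FD 2.4: (44.214,37.214) -> (45.911,38.911) [heading=45, draw]
  -- iteration 4/6 --
  FD 11.5: (45.911,38.911) -> (54.043,47.043) [heading=45, draw]
  FD 2.4: (54.043,47.043) -> (55.74,48.74) [heading=45, draw]
  -- iteration 5/6 --
  FD 11.5: (55.74,48.74) -> (63.871,56.871) [heading=45, draw]
  FD 2.4: (63.871,56.871) -> (65.569,58.569) [heading=45, draw]
  -- iteration 6/6 --
  FD 11.5: (65.569,58.569) -> (73.7,66.7) [heading=45, draw]
  FD 2.4: (73.7,66.7) -> (75.397,68.397) [heading=45, draw]
]
FD 2.2: (75.397,68.397) -> (76.953,69.953) [heading=45, draw]
RT 135: heading 45 -> 270
LT 135: heading 270 -> 45
FD 10.9: (76.953,69.953) -> (84.66,77.66) [heading=45, draw]
Final: pos=(84.66,77.66), heading=45, 15 segment(s) drawn

Segment lengths:
  seg 1: (9,2) -> (16.425,9.425), length = 10.5
  seg 2: (16.425,9.425) -> (24.556,17.556), length = 11.5
  seg 3: (24.556,17.556) -> (26.253,19.253), length = 2.4
  seg 4: (26.253,19.253) -> (34.385,27.385), length = 11.5
  seg 5: (34.385,27.385) -> (36.082,29.082), length = 2.4
  seg 6: (36.082,29.082) -> (44.214,37.214), length = 11.5
  seg 7: (44.214,37.214) -> (45.911,38.911), length = 2.4
  seg 8: (45.911,38.911) -> (54.043,47.043), length = 11.5
  seg 9: (54.043,47.043) -> (55.74,48.74), length = 2.4
  seg 10: (55.74,48.74) -> (63.871,56.871), length = 11.5
  seg 11: (63.871,56.871) -> (65.569,58.569), length = 2.4
  seg 12: (65.569,58.569) -> (73.7,66.7), length = 11.5
  seg 13: (73.7,66.7) -> (75.397,68.397), length = 2.4
  seg 14: (75.397,68.397) -> (76.953,69.953), length = 2.2
  seg 15: (76.953,69.953) -> (84.66,77.66), length = 10.9
Total = 107

Answer: 107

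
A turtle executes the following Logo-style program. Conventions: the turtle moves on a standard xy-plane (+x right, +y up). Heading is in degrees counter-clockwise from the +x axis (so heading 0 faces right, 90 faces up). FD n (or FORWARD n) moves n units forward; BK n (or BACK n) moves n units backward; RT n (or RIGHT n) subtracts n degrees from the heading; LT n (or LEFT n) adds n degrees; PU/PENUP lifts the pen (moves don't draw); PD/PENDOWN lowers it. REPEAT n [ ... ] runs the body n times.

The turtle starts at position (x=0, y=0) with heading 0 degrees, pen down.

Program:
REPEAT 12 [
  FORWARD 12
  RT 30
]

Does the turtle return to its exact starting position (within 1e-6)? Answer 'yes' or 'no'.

Answer: yes

Derivation:
Executing turtle program step by step:
Start: pos=(0,0), heading=0, pen down
REPEAT 12 [
  -- iteration 1/12 --
  FD 12: (0,0) -> (12,0) [heading=0, draw]
  RT 30: heading 0 -> 330
  -- iteration 2/12 --
  FD 12: (12,0) -> (22.392,-6) [heading=330, draw]
  RT 30: heading 330 -> 300
  -- iteration 3/12 --
  FD 12: (22.392,-6) -> (28.392,-16.392) [heading=300, draw]
  RT 30: heading 300 -> 270
  -- iteration 4/12 --
  FD 12: (28.392,-16.392) -> (28.392,-28.392) [heading=270, draw]
  RT 30: heading 270 -> 240
  -- iteration 5/12 --
  FD 12: (28.392,-28.392) -> (22.392,-38.785) [heading=240, draw]
  RT 30: heading 240 -> 210
  -- iteration 6/12 --
  FD 12: (22.392,-38.785) -> (12,-44.785) [heading=210, draw]
  RT 30: heading 210 -> 180
  -- iteration 7/12 --
  FD 12: (12,-44.785) -> (0,-44.785) [heading=180, draw]
  RT 30: heading 180 -> 150
  -- iteration 8/12 --
  FD 12: (0,-44.785) -> (-10.392,-38.785) [heading=150, draw]
  RT 30: heading 150 -> 120
  -- iteration 9/12 --
  FD 12: (-10.392,-38.785) -> (-16.392,-28.392) [heading=120, draw]
  RT 30: heading 120 -> 90
  -- iteration 10/12 --
  FD 12: (-16.392,-28.392) -> (-16.392,-16.392) [heading=90, draw]
  RT 30: heading 90 -> 60
  -- iteration 11/12 --
  FD 12: (-16.392,-16.392) -> (-10.392,-6) [heading=60, draw]
  RT 30: heading 60 -> 30
  -- iteration 12/12 --
  FD 12: (-10.392,-6) -> (0,0) [heading=30, draw]
  RT 30: heading 30 -> 0
]
Final: pos=(0,0), heading=0, 12 segment(s) drawn

Start position: (0, 0)
Final position: (0, 0)
Distance = 0; < 1e-6 -> CLOSED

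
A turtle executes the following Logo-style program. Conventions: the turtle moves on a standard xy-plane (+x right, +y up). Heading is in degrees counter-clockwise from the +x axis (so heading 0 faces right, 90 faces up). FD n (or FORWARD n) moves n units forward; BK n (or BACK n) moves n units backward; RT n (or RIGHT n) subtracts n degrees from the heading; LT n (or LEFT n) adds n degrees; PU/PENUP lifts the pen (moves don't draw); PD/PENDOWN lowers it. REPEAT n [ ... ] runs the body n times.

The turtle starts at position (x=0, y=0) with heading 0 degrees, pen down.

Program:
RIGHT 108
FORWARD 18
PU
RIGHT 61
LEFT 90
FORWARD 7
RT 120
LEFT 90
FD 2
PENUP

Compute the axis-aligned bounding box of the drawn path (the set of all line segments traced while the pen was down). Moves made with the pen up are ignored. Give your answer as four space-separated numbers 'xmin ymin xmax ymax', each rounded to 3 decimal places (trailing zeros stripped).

Answer: -5.562 -17.119 0 0

Derivation:
Executing turtle program step by step:
Start: pos=(0,0), heading=0, pen down
RT 108: heading 0 -> 252
FD 18: (0,0) -> (-5.562,-17.119) [heading=252, draw]
PU: pen up
RT 61: heading 252 -> 191
LT 90: heading 191 -> 281
FD 7: (-5.562,-17.119) -> (-4.227,-23.99) [heading=281, move]
RT 120: heading 281 -> 161
LT 90: heading 161 -> 251
FD 2: (-4.227,-23.99) -> (-4.878,-25.881) [heading=251, move]
PU: pen up
Final: pos=(-4.878,-25.881), heading=251, 1 segment(s) drawn

Segment endpoints: x in {-5.562, 0}, y in {-17.119, 0}
xmin=-5.562, ymin=-17.119, xmax=0, ymax=0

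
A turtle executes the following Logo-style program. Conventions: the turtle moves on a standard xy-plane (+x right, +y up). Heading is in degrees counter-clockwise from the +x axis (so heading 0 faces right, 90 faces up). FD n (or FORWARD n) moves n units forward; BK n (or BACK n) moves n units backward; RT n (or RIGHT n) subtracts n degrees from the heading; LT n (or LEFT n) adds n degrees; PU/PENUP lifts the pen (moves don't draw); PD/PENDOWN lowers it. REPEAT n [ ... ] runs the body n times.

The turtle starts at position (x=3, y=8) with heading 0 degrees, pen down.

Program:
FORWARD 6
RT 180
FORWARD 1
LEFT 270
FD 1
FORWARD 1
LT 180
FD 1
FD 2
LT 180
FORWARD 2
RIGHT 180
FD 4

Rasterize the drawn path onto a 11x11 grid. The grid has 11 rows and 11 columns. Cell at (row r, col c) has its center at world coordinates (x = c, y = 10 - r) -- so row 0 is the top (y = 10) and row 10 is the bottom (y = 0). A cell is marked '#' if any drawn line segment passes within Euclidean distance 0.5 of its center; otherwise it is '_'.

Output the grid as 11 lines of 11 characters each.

Answer: ________#__
________#__
___#######_
________#__
________#__
________#__
___________
___________
___________
___________
___________

Derivation:
Segment 0: (3,8) -> (9,8)
Segment 1: (9,8) -> (8,8)
Segment 2: (8,8) -> (8,9)
Segment 3: (8,9) -> (8,10)
Segment 4: (8,10) -> (8,9)
Segment 5: (8,9) -> (8,7)
Segment 6: (8,7) -> (8,9)
Segment 7: (8,9) -> (8,5)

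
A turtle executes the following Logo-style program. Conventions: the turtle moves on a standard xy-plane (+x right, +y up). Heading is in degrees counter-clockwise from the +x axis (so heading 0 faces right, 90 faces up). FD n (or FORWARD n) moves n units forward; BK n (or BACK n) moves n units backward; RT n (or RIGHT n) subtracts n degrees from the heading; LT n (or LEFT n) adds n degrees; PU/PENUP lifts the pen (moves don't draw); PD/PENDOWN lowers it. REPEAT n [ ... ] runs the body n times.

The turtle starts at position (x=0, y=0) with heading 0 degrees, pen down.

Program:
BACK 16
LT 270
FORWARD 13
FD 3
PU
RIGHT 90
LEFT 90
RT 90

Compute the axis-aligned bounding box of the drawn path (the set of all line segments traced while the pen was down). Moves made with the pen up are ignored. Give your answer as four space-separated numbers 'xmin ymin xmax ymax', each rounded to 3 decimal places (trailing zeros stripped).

Executing turtle program step by step:
Start: pos=(0,0), heading=0, pen down
BK 16: (0,0) -> (-16,0) [heading=0, draw]
LT 270: heading 0 -> 270
FD 13: (-16,0) -> (-16,-13) [heading=270, draw]
FD 3: (-16,-13) -> (-16,-16) [heading=270, draw]
PU: pen up
RT 90: heading 270 -> 180
LT 90: heading 180 -> 270
RT 90: heading 270 -> 180
Final: pos=(-16,-16), heading=180, 3 segment(s) drawn

Segment endpoints: x in {-16, -16, 0}, y in {-16, -13, 0}
xmin=-16, ymin=-16, xmax=0, ymax=0

Answer: -16 -16 0 0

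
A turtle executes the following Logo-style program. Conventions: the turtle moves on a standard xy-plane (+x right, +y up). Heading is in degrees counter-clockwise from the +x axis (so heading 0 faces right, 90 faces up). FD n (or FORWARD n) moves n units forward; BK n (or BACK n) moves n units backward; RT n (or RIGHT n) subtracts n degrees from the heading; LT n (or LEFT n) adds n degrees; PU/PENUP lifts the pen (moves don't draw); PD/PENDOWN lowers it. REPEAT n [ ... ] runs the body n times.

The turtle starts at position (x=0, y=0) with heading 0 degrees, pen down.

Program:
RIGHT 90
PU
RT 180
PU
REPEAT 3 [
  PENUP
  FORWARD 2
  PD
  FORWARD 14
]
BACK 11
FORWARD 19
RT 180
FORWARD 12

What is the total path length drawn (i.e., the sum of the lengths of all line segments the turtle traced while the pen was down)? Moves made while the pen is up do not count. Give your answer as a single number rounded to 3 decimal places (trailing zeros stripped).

Executing turtle program step by step:
Start: pos=(0,0), heading=0, pen down
RT 90: heading 0 -> 270
PU: pen up
RT 180: heading 270 -> 90
PU: pen up
REPEAT 3 [
  -- iteration 1/3 --
  PU: pen up
  FD 2: (0,0) -> (0,2) [heading=90, move]
  PD: pen down
  FD 14: (0,2) -> (0,16) [heading=90, draw]
  -- iteration 2/3 --
  PU: pen up
  FD 2: (0,16) -> (0,18) [heading=90, move]
  PD: pen down
  FD 14: (0,18) -> (0,32) [heading=90, draw]
  -- iteration 3/3 --
  PU: pen up
  FD 2: (0,32) -> (0,34) [heading=90, move]
  PD: pen down
  FD 14: (0,34) -> (0,48) [heading=90, draw]
]
BK 11: (0,48) -> (0,37) [heading=90, draw]
FD 19: (0,37) -> (0,56) [heading=90, draw]
RT 180: heading 90 -> 270
FD 12: (0,56) -> (0,44) [heading=270, draw]
Final: pos=(0,44), heading=270, 6 segment(s) drawn

Segment lengths:
  seg 1: (0,2) -> (0,16), length = 14
  seg 2: (0,18) -> (0,32), length = 14
  seg 3: (0,34) -> (0,48), length = 14
  seg 4: (0,48) -> (0,37), length = 11
  seg 5: (0,37) -> (0,56), length = 19
  seg 6: (0,56) -> (0,44), length = 12
Total = 84

Answer: 84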